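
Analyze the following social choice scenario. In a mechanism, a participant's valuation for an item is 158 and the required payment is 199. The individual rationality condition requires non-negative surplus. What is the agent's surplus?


Step 1: Surplus = value - payment = 158 - 199 = -41
Step 2: IR is violated (surplus < 0)

-41


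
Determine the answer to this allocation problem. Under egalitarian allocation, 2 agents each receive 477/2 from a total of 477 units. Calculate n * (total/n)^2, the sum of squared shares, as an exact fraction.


Step 1: Each agent's share = 477/2
Step 2: Square of each share = (477/2)^2 = 227529/4
Step 3: Sum of squares = 2 * 227529/4 = 227529/2

227529/2


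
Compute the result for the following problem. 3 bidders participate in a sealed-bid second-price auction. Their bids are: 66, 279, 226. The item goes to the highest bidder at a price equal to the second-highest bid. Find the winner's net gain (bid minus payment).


Step 1: Sort bids in descending order: 279, 226, 66
Step 2: The winning bid is the highest: 279
Step 3: The payment equals the second-highest bid: 226
Step 4: Surplus = winner's bid - payment = 279 - 226 = 53

53


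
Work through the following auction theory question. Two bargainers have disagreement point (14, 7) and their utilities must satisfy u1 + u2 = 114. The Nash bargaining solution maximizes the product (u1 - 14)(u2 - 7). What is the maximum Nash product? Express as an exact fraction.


Step 1: The Nash solution splits surplus symmetrically above the disagreement point
Step 2: u1 = (total + d1 - d2)/2 = (114 + 14 - 7)/2 = 121/2
Step 3: u2 = (total - d1 + d2)/2 = (114 - 14 + 7)/2 = 107/2
Step 4: Nash product = (121/2 - 14) * (107/2 - 7)
Step 5: = 93/2 * 93/2 = 8649/4

8649/4


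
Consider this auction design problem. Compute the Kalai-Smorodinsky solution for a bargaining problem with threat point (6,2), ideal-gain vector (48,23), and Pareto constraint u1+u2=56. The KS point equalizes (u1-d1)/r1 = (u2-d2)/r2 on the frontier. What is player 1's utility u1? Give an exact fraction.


Step 1: At the KS point, (u1-d1)/r1 = (u2-d2)/r2 = t and u1+u2 = 56
Step 2: u1 = d1 + r1*t and u2 = d2 + r2*t, so (d1 + r1*t) + (d2 + r2*t) = 56
Step 3: t = (56 - 6 - 2)/(48 + 23) = 48/71
Step 4: u1 = d1 + r1*t = 6 + 48 * 48/71 = 2730/71
Step 5: (Check: u2 = d2 + r2*t = 1246/71; u1+u2 = 2730/71 + 1246/71 = 56, on the frontier.)

2730/71


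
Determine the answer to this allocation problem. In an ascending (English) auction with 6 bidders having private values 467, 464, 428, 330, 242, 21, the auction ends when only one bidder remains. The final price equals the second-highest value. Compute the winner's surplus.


Step 1: Identify the highest value: 467
Step 2: Identify the second-highest value: 464
Step 3: The final price = second-highest value = 464
Step 4: Surplus = 467 - 464 = 3

3


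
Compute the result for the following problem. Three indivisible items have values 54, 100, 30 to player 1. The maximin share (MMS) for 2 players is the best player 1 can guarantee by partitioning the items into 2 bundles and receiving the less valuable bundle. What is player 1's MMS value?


Step 1: Item values = 54, 100, 30
Step 2: Enumerate all 2-bundle partitions and take the smaller bundle:
  Partition 1: {54} vs {100,30} -> bundles 54, 130; min = 54
  Partition 2: {100} vs {54,30} -> bundles 100, 84; min = 84
  Partition 3: {30} vs {54,100} -> bundles 30, 154; min = 30
Step 3: MMS = max(54, 84, 30) = 84

84


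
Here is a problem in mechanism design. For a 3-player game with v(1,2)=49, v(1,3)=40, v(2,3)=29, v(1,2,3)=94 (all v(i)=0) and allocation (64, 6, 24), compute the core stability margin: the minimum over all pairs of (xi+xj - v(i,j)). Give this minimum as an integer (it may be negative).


Step 1: Slack for coalition (1,2): x1+x2 - v12 = 70 - 49 = 21
Step 2: Slack for coalition (1,3): x1+x3 - v13 = 88 - 40 = 48
Step 3: Slack for coalition (2,3): x2+x3 - v23 = 30 - 29 = 1
Step 4: Minimum slack = min(21, 48, 1) = 1, attained by (2,3); no pair can gain by deviating, so the allocation is in the core

1


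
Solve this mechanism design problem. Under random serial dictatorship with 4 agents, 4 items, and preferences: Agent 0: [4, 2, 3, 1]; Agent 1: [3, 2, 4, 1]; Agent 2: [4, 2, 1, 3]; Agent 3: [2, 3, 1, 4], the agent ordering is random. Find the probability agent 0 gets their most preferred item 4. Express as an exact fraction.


Step 1: Agent 0 wants item 4
Step 2: There are 24 possible orderings of agents
Step 3: In 12 orderings, agent 0 gets item 4
Step 4: Probability = 12/24 = 1/2

1/2


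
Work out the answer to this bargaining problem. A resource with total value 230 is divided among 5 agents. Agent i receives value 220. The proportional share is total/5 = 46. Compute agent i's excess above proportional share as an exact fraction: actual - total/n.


Step 1: Proportional share = 230/5 = 46
Step 2: Agent's actual allocation = 220
Step 3: Excess = 220 - 46 = 174

174


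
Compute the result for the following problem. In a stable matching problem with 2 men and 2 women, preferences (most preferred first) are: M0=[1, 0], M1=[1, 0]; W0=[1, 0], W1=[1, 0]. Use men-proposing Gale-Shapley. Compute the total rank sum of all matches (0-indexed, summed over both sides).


Step 1: Run Gale-Shapley (men propose, women hold best offer):
  M0 proposes to W1; she accepts
  M1 proposes to W1; she switches from M0
  M0 proposes to W0; she accepts
Step 2: Final matching: W0-M0, W1-M1
Step 3: 0-indexed ranks (man's rank of his match, then woman's): 1 + 1 + 0 + 0
Step 4: Total rank sum = 2

2


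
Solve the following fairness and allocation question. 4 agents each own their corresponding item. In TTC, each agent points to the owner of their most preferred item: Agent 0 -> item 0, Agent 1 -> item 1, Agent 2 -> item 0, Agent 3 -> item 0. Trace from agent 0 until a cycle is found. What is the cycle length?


Step 1: Trace the pointer graph from agent 0: 0 -> 0
Step 2: A cycle is detected when we revisit agent 0
Step 3: The cycle is: 0 -> 0
Step 4: Cycle length = 1

1


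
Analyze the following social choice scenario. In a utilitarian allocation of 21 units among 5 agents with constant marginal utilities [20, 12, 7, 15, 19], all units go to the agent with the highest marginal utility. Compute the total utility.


Step 1: The marginal utilities are [20, 12, 7, 15, 19]
Step 2: The highest marginal utility is 20
Step 3: All 21 units go to that agent
Step 4: Total utility = 20 * 21 = 420

420


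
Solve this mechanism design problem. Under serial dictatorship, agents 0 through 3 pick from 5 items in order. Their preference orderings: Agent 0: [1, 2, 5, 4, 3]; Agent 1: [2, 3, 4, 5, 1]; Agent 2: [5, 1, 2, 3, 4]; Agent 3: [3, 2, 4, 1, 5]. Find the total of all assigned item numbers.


Step 1: Agent 0 picks item 1
Step 2: Agent 1 picks item 2
Step 3: Agent 2 picks item 5
Step 4: Agent 3 picks item 3
Step 5: Sum = 1 + 2 + 5 + 3 = 11

11


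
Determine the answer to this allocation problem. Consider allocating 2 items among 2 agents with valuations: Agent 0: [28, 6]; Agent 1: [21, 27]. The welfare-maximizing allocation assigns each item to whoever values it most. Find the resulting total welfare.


Step 1: For each item, find the maximum value among all agents.
Step 2: Item 0 -> Agent 0 (value 28)
Step 3: Item 1 -> Agent 1 (value 27)
Step 4: Total welfare = 28 + 27 = 55

55


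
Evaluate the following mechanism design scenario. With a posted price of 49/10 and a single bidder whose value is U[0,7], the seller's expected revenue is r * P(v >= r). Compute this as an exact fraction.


Step 1: Posted price r = 49/10, value support [0,7]
Step 2: P(v >= r) = (7 - 49/10)/7 = 3/10
Step 3: Expected revenue = r * P(v >= r) = 49/10 * 3/10
Step 4: Revenue = 147/100

147/100


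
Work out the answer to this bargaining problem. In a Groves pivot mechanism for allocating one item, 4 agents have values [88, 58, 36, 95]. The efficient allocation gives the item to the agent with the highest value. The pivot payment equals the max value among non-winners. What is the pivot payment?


Step 1: The efficient winner is agent 3 with value 95
Step 2: Other agents' values: [88, 58, 36]
Step 3: Pivot payment = max(others) = 88
Step 4: The winner pays 88

88


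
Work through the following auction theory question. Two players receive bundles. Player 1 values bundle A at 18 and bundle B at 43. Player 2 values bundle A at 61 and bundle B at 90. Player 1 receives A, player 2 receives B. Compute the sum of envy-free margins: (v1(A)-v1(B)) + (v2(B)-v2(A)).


Step 1: Player 1's margin = v1(A) - v1(B) = 18 - 43 = -25
Step 2: Player 2's margin = v2(B) - v2(A) = 90 - 61 = 29
Step 3: Total margin = -25 + 29 = 4

4


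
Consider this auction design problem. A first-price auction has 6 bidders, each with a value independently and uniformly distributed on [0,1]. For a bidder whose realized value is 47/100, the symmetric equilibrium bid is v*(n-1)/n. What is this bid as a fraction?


Step 1: The symmetric BNE bidding function is b(v) = v * (n-1) / n
Step 2: Substitute v = 47/100 and n = 6
Step 3: b = 47/100 * 5/6
Step 4: b = 47/120

47/120


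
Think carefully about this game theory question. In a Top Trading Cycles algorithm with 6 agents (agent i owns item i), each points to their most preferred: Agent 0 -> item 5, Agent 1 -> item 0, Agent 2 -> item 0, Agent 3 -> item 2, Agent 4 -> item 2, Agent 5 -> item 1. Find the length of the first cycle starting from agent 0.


Step 1: Trace the pointer graph from agent 0: 0 -> 5 -> 1 -> 0
Step 2: A cycle is detected when we revisit agent 0
Step 3: The cycle is: 0 -> 5 -> 1 -> 0
Step 4: Cycle length = 3

3


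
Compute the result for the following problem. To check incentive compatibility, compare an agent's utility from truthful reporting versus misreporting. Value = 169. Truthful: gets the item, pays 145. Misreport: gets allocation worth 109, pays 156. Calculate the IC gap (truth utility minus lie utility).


Step 1: U(truth) = value - payment = 169 - 145 = 24
Step 2: U(lie) = allocation - payment = 109 - 156 = -47
Step 3: IC gap = 24 - (-47) = 71

71


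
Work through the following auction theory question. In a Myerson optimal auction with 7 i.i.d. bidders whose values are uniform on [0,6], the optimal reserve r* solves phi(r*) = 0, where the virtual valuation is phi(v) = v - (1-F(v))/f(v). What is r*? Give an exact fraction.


Step 1: For U[0,6], F(v) = v/6 and f(v) = 1/6
Step 2: phi(v) = v - (1 - v/6)/(1/6) = v - (6 - v) = 2v - 6
Step 3: Set phi(r*) = 0: 2r* - 6 = 0
Step 4: r* = 6/2 = 3 (the number of bidders n = 7 does not enter)

3


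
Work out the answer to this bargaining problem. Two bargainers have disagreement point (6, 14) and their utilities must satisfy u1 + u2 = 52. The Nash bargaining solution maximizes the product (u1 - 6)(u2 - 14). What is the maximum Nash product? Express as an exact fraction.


Step 1: The Nash solution splits surplus symmetrically above the disagreement point
Step 2: u1 = (total + d1 - d2)/2 = (52 + 6 - 14)/2 = 22
Step 3: u2 = (total - d1 + d2)/2 = (52 - 6 + 14)/2 = 30
Step 4: Nash product = (22 - 6) * (30 - 14)
Step 5: = 16 * 16 = 256

256


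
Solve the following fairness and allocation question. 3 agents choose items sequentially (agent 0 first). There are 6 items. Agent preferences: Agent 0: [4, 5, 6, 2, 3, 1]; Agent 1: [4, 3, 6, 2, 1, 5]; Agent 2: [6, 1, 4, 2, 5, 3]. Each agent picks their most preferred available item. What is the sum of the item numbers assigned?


Step 1: Agent 0 picks item 4
Step 2: Agent 1 picks item 3
Step 3: Agent 2 picks item 6
Step 4: Sum = 4 + 3 + 6 = 13

13


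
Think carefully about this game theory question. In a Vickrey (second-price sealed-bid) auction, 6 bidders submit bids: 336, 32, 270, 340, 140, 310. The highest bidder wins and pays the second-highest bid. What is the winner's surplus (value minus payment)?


Step 1: Sort bids in descending order: 340, 336, 310, 270, 140, 32
Step 2: The winning bid is the highest: 340
Step 3: The payment equals the second-highest bid: 336
Step 4: Surplus = winner's bid - payment = 340 - 336 = 4

4


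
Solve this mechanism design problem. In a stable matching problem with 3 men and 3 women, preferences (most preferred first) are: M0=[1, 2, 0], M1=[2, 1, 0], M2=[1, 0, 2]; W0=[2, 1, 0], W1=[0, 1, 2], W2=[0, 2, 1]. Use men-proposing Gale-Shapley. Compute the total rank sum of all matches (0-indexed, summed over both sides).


Step 1: Run Gale-Shapley (men propose, women hold best offer):
  M0 proposes to W1; she accepts
  M1 proposes to W2; she accepts
  M2 proposes to W1; rejected
  M2 proposes to W0; she accepts
Step 2: Final matching: W0-M2, W1-M0, W2-M1
Step 3: 0-indexed ranks (man's rank of his match, then woman's): 1 + 0 + 0 + 0 + 0 + 2
Step 4: Total rank sum = 3

3


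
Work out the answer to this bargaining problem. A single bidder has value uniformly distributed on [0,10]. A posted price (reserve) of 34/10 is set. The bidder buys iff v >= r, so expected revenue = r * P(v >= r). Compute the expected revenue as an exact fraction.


Step 1: Posted price r = 17/5, value support [0,10]
Step 2: P(v >= r) = (10 - 17/5)/10 = 33/50
Step 3: Expected revenue = r * P(v >= r) = 17/5 * 33/50
Step 4: Revenue = 561/250

561/250


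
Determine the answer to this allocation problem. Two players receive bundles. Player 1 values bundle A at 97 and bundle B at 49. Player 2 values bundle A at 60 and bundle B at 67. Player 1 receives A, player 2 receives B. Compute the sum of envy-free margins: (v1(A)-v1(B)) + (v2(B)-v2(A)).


Step 1: Player 1's margin = v1(A) - v1(B) = 97 - 49 = 48
Step 2: Player 2's margin = v2(B) - v2(A) = 67 - 60 = 7
Step 3: Total margin = 48 + 7 = 55

55


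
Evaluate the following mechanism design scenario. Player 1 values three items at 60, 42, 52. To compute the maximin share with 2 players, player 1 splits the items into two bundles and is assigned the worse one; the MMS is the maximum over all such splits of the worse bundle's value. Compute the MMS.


Step 1: Item values = 60, 42, 52
Step 2: Enumerate all 2-bundle partitions and take the smaller bundle:
  Partition 1: {60} vs {42,52} -> bundles 60, 94; min = 60
  Partition 2: {42} vs {60,52} -> bundles 42, 112; min = 42
  Partition 3: {52} vs {60,42} -> bundles 52, 102; min = 52
Step 3: MMS = max(60, 42, 52) = 60

60


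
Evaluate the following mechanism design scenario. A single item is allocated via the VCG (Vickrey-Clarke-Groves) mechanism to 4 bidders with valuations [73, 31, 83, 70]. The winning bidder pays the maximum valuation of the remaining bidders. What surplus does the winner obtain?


Step 1: The winner is the agent with the highest value: agent 2 with value 83
Step 2: Values of other agents: [73, 31, 70]
Step 3: VCG payment = max of others' values = 73
Step 4: Surplus = 83 - 73 = 10

10


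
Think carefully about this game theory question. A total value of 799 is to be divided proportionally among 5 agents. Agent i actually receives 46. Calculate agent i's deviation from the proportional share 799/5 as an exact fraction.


Step 1: Proportional share = 799/5
Step 2: Agent's actual allocation = 46
Step 3: Excess = 46 - 799/5 = -569/5

-569/5


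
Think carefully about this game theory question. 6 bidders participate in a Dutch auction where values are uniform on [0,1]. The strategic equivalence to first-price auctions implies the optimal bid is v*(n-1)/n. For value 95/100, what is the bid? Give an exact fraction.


Step 1: Dutch auctions are strategically equivalent to first-price auctions
Step 2: The equilibrium bid is b(v) = v*(n-1)/n
Step 3: b = 19/20 * 5/6
Step 4: b = 19/24

19/24


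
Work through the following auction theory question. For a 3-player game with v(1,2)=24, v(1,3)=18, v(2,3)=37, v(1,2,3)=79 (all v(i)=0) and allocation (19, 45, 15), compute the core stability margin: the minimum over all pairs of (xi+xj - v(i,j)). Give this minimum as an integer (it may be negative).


Step 1: Slack for coalition (1,2): x1+x2 - v12 = 64 - 24 = 40
Step 2: Slack for coalition (1,3): x1+x3 - v13 = 34 - 18 = 16
Step 3: Slack for coalition (2,3): x2+x3 - v23 = 60 - 37 = 23
Step 4: Minimum slack = min(40, 16, 23) = 16, attained by (1,3); no pair can gain by deviating, so the allocation is in the core

16


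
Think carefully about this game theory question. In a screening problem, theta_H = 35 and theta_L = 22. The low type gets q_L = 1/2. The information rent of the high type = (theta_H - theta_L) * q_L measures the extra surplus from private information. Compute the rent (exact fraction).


Step 1: theta_H - theta_L = 35 - 22 = 13
Step 2: Information rent = (theta_H - theta_L) * q_L
Step 3: = 13 * 1/2
Step 4: = 13/2

13/2


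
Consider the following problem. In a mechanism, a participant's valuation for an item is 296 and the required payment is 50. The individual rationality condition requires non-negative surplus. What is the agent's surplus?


Step 1: Surplus = value - payment = 296 - 50 = 246
Step 2: IR is satisfied (surplus >= 0)

246


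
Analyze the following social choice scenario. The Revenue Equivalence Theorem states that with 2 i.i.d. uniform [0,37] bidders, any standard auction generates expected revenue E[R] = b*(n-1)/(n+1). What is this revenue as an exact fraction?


Step 1: By Revenue Equivalence, expected revenue = b*(n-1)/(n+1)
Step 2: Substituting n = 2, b = 37
Step 3: Revenue = 37*(2-1)/(2+1) = 37*1/3
Step 4: Revenue = 37/3

37/3


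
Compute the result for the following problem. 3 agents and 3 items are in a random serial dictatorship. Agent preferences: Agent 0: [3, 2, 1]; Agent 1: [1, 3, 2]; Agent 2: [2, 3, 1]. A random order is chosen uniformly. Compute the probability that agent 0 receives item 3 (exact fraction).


Step 1: Agent 0 wants item 3
Step 2: There are 6 possible orderings of agents
Step 3: In 6 orderings, agent 0 gets item 3
Step 4: Probability = 6/6 = 1

1


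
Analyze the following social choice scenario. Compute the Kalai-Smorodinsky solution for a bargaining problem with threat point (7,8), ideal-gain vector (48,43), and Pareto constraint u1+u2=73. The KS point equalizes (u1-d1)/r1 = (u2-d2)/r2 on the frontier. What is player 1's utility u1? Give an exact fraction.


Step 1: At the KS point, (u1-d1)/r1 = (u2-d2)/r2 = t and u1+u2 = 73
Step 2: u1 = d1 + r1*t and u2 = d2 + r2*t, so (d1 + r1*t) + (d2 + r2*t) = 73
Step 3: t = (73 - 7 - 8)/(48 + 43) = 58/91
Step 4: u1 = d1 + r1*t = 7 + 48 * 58/91 = 3421/91
Step 5: (Check: u2 = d2 + r2*t = 3222/91; u1+u2 = 3421/91 + 3222/91 = 73, on the frontier.)

3421/91


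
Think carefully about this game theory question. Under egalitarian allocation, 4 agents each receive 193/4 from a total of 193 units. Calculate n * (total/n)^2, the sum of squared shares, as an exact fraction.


Step 1: Each agent's share = 193/4
Step 2: Square of each share = (193/4)^2 = 37249/16
Step 3: Sum of squares = 4 * 37249/16 = 37249/4

37249/4


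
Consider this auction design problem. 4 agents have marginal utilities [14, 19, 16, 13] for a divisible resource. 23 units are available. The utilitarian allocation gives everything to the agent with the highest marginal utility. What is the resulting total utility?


Step 1: The marginal utilities are [14, 19, 16, 13]
Step 2: The highest marginal utility is 19
Step 3: All 23 units go to that agent
Step 4: Total utility = 19 * 23 = 437

437


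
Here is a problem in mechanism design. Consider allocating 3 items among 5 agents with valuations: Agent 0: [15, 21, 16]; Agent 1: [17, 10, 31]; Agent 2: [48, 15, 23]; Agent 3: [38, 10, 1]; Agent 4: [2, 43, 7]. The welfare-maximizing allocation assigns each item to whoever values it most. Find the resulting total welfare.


Step 1: For each item, find the maximum value among all agents.
Step 2: Item 0 -> Agent 2 (value 48)
Step 3: Item 1 -> Agent 4 (value 43)
Step 4: Item 2 -> Agent 1 (value 31)
Step 5: Total welfare = 48 + 43 + 31 = 122

122


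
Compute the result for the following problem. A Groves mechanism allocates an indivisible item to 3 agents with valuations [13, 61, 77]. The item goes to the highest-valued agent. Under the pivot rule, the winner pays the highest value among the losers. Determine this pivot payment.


Step 1: The efficient winner is agent 2 with value 77
Step 2: Other agents' values: [13, 61]
Step 3: Pivot payment = max(others) = 61
Step 4: The winner pays 61

61


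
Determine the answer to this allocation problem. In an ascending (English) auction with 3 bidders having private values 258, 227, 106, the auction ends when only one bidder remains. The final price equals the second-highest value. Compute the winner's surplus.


Step 1: Identify the highest value: 258
Step 2: Identify the second-highest value: 227
Step 3: The final price = second-highest value = 227
Step 4: Surplus = 258 - 227 = 31

31


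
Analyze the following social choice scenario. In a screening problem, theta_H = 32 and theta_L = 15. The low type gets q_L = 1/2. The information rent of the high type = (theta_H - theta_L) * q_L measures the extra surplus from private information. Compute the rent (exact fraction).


Step 1: theta_H - theta_L = 32 - 15 = 17
Step 2: Information rent = (theta_H - theta_L) * q_L
Step 3: = 17 * 1/2
Step 4: = 17/2

17/2


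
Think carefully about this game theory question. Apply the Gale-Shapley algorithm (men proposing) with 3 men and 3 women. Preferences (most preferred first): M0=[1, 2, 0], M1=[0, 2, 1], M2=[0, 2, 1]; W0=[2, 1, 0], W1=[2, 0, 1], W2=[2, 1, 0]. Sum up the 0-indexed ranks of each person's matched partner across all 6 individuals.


Step 1: Run Gale-Shapley (men propose, women hold best offer):
  M0 proposes to W1; she accepts
  M1 proposes to W0; she accepts
  M2 proposes to W0; she switches from M1
  M1 proposes to W2; she accepts
Step 2: Final matching: W0-M2, W1-M0, W2-M1
Step 3: 0-indexed ranks (man's rank of his match, then woman's): 0 + 0 + 0 + 1 + 1 + 1
Step 4: Total rank sum = 3

3


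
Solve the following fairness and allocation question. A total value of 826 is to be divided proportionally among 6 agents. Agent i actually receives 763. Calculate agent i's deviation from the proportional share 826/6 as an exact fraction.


Step 1: Proportional share = 826/6 = 413/3
Step 2: Agent's actual allocation = 763
Step 3: Excess = 763 - 413/3 = 1876/3

1876/3


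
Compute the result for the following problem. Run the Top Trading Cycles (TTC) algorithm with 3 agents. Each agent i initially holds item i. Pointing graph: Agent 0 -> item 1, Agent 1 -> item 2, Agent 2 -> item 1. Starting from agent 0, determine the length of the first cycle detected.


Step 1: Trace the pointer graph from agent 0: 0 -> 1 -> 2 -> 1
Step 2: A cycle is detected when we revisit agent 1
Step 3: The cycle is: 1 -> 2 -> 1
Step 4: Cycle length = 2

2


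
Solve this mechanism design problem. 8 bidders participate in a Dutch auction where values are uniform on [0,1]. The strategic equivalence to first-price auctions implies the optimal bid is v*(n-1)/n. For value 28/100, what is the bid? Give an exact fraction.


Step 1: Dutch auctions are strategically equivalent to first-price auctions
Step 2: The equilibrium bid is b(v) = v*(n-1)/n
Step 3: b = 7/25 * 7/8
Step 4: b = 49/200

49/200


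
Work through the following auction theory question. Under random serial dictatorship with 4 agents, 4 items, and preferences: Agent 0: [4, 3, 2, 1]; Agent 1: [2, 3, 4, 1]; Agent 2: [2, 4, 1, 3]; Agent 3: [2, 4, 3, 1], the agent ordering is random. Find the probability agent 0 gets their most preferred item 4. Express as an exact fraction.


Step 1: Agent 0 wants item 4
Step 2: There are 24 possible orderings of agents
Step 3: In 14 orderings, agent 0 gets item 4
Step 4: Probability = 14/24 = 7/12

7/12


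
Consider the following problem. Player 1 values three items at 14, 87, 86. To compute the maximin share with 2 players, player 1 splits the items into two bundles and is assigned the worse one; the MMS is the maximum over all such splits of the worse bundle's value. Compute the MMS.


Step 1: Item values = 14, 87, 86
Step 2: Enumerate all 2-bundle partitions and take the smaller bundle:
  Partition 1: {14} vs {87,86} -> bundles 14, 173; min = 14
  Partition 2: {87} vs {14,86} -> bundles 87, 100; min = 87
  Partition 3: {86} vs {14,87} -> bundles 86, 101; min = 86
Step 3: MMS = max(14, 87, 86) = 87

87


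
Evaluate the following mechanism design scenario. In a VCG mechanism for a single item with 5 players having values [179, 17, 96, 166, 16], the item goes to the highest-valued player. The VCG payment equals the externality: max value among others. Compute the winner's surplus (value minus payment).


Step 1: The winner is the agent with the highest value: agent 0 with value 179
Step 2: Values of other agents: [17, 96, 166, 16]
Step 3: VCG payment = max of others' values = 166
Step 4: Surplus = 179 - 166 = 13

13


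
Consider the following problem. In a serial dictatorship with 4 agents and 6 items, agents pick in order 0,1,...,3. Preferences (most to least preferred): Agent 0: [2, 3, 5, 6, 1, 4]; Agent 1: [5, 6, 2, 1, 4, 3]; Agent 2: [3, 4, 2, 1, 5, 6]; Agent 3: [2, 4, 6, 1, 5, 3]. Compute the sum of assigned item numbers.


Step 1: Agent 0 picks item 2
Step 2: Agent 1 picks item 5
Step 3: Agent 2 picks item 3
Step 4: Agent 3 picks item 4
Step 5: Sum = 2 + 5 + 3 + 4 = 14

14


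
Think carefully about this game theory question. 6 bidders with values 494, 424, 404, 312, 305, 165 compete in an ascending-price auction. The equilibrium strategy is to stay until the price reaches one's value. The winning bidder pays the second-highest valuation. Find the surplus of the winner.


Step 1: Identify the highest value: 494
Step 2: Identify the second-highest value: 424
Step 3: The final price = second-highest value = 424
Step 4: Surplus = 494 - 424 = 70

70


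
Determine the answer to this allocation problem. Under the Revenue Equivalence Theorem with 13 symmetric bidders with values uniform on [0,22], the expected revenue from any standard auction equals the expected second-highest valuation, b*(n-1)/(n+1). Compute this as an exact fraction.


Step 1: By Revenue Equivalence, expected revenue = b*(n-1)/(n+1)
Step 2: Substituting n = 13, b = 22
Step 3: Revenue = 22*(13-1)/(13+1) = 22*12/14
Step 4: Revenue = 264/14 = 132/7

132/7


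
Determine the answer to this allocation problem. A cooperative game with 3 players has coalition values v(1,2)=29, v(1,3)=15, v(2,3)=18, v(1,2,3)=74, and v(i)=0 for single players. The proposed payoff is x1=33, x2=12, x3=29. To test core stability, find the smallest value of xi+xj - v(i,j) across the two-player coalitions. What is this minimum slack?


Step 1: Slack for coalition (1,2): x1+x2 - v12 = 45 - 29 = 16
Step 2: Slack for coalition (1,3): x1+x3 - v13 = 62 - 15 = 47
Step 3: Slack for coalition (2,3): x2+x3 - v23 = 41 - 18 = 23
Step 4: Minimum slack = min(16, 47, 23) = 16, attained by (1,2); no pair can gain by deviating, so the allocation is in the core

16


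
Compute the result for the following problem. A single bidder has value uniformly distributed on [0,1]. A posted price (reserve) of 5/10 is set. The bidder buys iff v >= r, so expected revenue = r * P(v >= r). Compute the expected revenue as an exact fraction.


Step 1: Posted price r = 1/2, value support [0,1]
Step 2: P(v >= r) = (1 - 1/2)/1 = 1/2
Step 3: Expected revenue = r * P(v >= r) = 1/2 * 1/2
Step 4: Revenue = 1/4

1/4


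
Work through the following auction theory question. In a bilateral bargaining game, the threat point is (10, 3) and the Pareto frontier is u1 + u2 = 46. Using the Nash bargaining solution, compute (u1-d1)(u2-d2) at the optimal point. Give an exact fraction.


Step 1: The Nash solution splits surplus symmetrically above the disagreement point
Step 2: u1 = (total + d1 - d2)/2 = (46 + 10 - 3)/2 = 53/2
Step 3: u2 = (total - d1 + d2)/2 = (46 - 10 + 3)/2 = 39/2
Step 4: Nash product = (53/2 - 10) * (39/2 - 3)
Step 5: = 33/2 * 33/2 = 1089/4

1089/4


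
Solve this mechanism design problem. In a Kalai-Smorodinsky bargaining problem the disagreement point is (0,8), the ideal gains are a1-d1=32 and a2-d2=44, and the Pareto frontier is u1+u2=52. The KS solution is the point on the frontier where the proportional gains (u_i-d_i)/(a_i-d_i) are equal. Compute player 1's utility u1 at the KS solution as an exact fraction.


Step 1: At the KS point, (u1-d1)/r1 = (u2-d2)/r2 = t and u1+u2 = 52
Step 2: u1 = d1 + r1*t and u2 = d2 + r2*t, so (d1 + r1*t) + (d2 + r2*t) = 52
Step 3: t = (52 - 0 - 8)/(32 + 44) = 44/76 = 11/19
Step 4: u1 = d1 + r1*t = 0 + 32 * 11/19 = 352/19
Step 5: (Check: u2 = d2 + r2*t = 636/19; u1+u2 = 352/19 + 636/19 = 52, on the frontier.)

352/19


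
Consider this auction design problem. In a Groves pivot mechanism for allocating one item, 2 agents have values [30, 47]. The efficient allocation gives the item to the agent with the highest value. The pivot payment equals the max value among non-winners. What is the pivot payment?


Step 1: The efficient winner is agent 1 with value 47
Step 2: Other agents' values: [30]
Step 3: Pivot payment = max(others) = 30
Step 4: The winner pays 30

30


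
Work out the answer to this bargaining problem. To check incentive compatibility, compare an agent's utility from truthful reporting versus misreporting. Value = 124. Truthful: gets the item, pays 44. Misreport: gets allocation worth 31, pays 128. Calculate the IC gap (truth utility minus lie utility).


Step 1: U(truth) = value - payment = 124 - 44 = 80
Step 2: U(lie) = allocation - payment = 31 - 128 = -97
Step 3: IC gap = 80 - (-97) = 177

177


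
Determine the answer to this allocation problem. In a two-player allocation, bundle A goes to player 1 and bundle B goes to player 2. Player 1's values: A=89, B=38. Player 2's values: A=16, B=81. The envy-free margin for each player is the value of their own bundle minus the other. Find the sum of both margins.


Step 1: Player 1's margin = v1(A) - v1(B) = 89 - 38 = 51
Step 2: Player 2's margin = v2(B) - v2(A) = 81 - 16 = 65
Step 3: Total margin = 51 + 65 = 116

116


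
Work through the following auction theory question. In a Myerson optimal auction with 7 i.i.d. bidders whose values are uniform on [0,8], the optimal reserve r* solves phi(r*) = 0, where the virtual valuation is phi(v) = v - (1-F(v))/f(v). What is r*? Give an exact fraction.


Step 1: For U[0,8], F(v) = v/8 and f(v) = 1/8
Step 2: phi(v) = v - (1 - v/8)/(1/8) = v - (8 - v) = 2v - 8
Step 3: Set phi(r*) = 0: 2r* - 8 = 0
Step 4: r* = 8/2 = 4 (the number of bidders n = 7 does not enter)

4


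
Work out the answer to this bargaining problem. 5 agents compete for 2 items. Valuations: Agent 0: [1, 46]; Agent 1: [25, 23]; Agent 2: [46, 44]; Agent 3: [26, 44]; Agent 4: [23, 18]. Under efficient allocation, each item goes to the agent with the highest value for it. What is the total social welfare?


Step 1: For each item, find the maximum value among all agents.
Step 2: Item 0 -> Agent 2 (value 46)
Step 3: Item 1 -> Agent 0 (value 46)
Step 4: Total welfare = 46 + 46 = 92

92


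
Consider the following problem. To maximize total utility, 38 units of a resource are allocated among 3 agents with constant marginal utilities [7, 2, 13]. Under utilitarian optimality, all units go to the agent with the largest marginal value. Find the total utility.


Step 1: The marginal utilities are [7, 2, 13]
Step 2: The highest marginal utility is 13
Step 3: All 38 units go to that agent
Step 4: Total utility = 13 * 38 = 494

494


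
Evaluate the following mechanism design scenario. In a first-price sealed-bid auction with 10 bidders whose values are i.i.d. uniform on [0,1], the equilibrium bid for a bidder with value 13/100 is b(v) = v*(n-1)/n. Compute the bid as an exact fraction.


Step 1: The symmetric BNE bidding function is b(v) = v * (n-1) / n
Step 2: Substitute v = 13/100 and n = 10
Step 3: b = 13/100 * 9/10
Step 4: b = 117/1000

117/1000


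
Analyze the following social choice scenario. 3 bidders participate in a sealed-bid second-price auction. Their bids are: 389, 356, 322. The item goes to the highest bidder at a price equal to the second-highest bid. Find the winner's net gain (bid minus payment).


Step 1: Sort bids in descending order: 389, 356, 322
Step 2: The winning bid is the highest: 389
Step 3: The payment equals the second-highest bid: 356
Step 4: Surplus = winner's bid - payment = 389 - 356 = 33

33


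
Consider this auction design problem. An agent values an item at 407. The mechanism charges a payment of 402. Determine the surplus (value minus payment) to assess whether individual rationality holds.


Step 1: Surplus = value - payment = 407 - 402 = 5
Step 2: IR is satisfied (surplus >= 0)

5


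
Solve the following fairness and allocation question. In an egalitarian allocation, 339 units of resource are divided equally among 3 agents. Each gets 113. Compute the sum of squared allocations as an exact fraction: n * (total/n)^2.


Step 1: Each agent's share = 339/3 = 113
Step 2: Square of each share = (113)^2 = 12769
Step 3: Sum of squares = 3 * 12769 = 38307

38307


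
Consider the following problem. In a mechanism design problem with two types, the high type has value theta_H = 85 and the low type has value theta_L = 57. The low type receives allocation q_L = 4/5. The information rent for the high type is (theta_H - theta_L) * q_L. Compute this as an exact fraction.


Step 1: theta_H - theta_L = 85 - 57 = 28
Step 2: Information rent = (theta_H - theta_L) * q_L
Step 3: = 28 * 4/5
Step 4: = 112/5

112/5


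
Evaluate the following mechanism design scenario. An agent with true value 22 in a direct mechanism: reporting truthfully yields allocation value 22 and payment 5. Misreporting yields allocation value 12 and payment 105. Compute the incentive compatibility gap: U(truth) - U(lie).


Step 1: U(truth) = value - payment = 22 - 5 = 17
Step 2: U(lie) = allocation - payment = 12 - 105 = -93
Step 3: IC gap = 17 - (-93) = 110

110


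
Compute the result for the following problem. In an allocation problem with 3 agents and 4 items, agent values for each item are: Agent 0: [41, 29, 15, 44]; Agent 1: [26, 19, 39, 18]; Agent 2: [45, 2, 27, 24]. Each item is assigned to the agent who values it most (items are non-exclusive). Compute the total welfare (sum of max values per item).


Step 1: For each item, find the maximum value among all agents.
Step 2: Item 0 -> Agent 2 (value 45)
Step 3: Item 1 -> Agent 0 (value 29)
Step 4: Item 2 -> Agent 1 (value 39)
Step 5: Item 3 -> Agent 0 (value 44)
Step 6: Total welfare = 45 + 29 + 39 + 44 = 157

157


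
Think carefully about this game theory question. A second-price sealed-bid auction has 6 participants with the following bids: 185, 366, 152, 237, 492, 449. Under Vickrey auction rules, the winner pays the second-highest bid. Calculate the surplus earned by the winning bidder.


Step 1: Sort bids in descending order: 492, 449, 366, 237, 185, 152
Step 2: The winning bid is the highest: 492
Step 3: The payment equals the second-highest bid: 449
Step 4: Surplus = winner's bid - payment = 492 - 449 = 43

43


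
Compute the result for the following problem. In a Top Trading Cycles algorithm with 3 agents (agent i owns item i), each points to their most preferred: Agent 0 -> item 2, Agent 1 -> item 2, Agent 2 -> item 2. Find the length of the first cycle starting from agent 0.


Step 1: Trace the pointer graph from agent 0: 0 -> 2 -> 2
Step 2: A cycle is detected when we revisit agent 2
Step 3: The cycle is: 2 -> 2
Step 4: Cycle length = 1

1


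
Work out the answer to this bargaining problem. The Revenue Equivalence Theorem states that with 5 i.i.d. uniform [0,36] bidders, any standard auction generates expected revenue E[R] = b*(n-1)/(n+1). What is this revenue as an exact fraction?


Step 1: By Revenue Equivalence, expected revenue = b*(n-1)/(n+1)
Step 2: Substituting n = 5, b = 36
Step 3: Revenue = 36*(5-1)/(5+1) = 36*4/6
Step 4: Revenue = 144/6 = 24

24


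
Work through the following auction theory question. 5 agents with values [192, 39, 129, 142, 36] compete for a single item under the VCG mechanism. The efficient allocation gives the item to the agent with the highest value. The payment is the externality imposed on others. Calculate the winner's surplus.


Step 1: The winner is the agent with the highest value: agent 0 with value 192
Step 2: Values of other agents: [39, 129, 142, 36]
Step 3: VCG payment = max of others' values = 142
Step 4: Surplus = 192 - 142 = 50

50


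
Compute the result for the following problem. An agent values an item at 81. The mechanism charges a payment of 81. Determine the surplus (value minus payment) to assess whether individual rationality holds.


Step 1: Surplus = value - payment = 81 - 81 = 0
Step 2: IR is satisfied (surplus >= 0)

0


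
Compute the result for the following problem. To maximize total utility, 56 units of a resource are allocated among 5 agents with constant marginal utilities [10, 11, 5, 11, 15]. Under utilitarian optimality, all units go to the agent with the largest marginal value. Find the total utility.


Step 1: The marginal utilities are [10, 11, 5, 11, 15]
Step 2: The highest marginal utility is 15
Step 3: All 56 units go to that agent
Step 4: Total utility = 15 * 56 = 840

840


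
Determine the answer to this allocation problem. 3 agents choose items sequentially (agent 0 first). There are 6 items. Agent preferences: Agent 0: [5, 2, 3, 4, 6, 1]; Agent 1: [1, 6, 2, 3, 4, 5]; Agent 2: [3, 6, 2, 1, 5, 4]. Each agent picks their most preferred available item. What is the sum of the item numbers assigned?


Step 1: Agent 0 picks item 5
Step 2: Agent 1 picks item 1
Step 3: Agent 2 picks item 3
Step 4: Sum = 5 + 1 + 3 = 9

9


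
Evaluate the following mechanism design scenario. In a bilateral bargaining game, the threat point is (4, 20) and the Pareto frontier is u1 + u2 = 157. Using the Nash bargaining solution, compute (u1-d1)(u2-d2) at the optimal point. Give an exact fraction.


Step 1: The Nash solution splits surplus symmetrically above the disagreement point
Step 2: u1 = (total + d1 - d2)/2 = (157 + 4 - 20)/2 = 141/2
Step 3: u2 = (total - d1 + d2)/2 = (157 - 4 + 20)/2 = 173/2
Step 4: Nash product = (141/2 - 4) * (173/2 - 20)
Step 5: = 133/2 * 133/2 = 17689/4

17689/4


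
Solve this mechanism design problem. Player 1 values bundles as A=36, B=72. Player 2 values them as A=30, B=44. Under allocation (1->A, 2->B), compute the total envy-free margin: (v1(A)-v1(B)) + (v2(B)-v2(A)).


Step 1: Player 1's margin = v1(A) - v1(B) = 36 - 72 = -36
Step 2: Player 2's margin = v2(B) - v2(A) = 44 - 30 = 14
Step 3: Total margin = -36 + 14 = -22

-22


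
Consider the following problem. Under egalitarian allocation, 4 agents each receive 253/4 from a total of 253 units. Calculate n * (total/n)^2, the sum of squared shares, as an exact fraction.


Step 1: Each agent's share = 253/4
Step 2: Square of each share = (253/4)^2 = 64009/16
Step 3: Sum of squares = 4 * 64009/16 = 64009/4

64009/4


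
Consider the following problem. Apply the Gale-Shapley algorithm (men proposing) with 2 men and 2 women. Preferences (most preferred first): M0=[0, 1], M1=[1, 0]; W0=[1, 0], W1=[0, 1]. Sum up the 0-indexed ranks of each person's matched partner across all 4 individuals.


Step 1: Run Gale-Shapley (men propose, women hold best offer):
  M0 proposes to W0; she accepts
  M1 proposes to W1; she accepts
Step 2: Final matching: W0-M0, W1-M1
Step 3: 0-indexed ranks (man's rank of his match, then woman's): 0 + 1 + 0 + 1
Step 4: Total rank sum = 2

2


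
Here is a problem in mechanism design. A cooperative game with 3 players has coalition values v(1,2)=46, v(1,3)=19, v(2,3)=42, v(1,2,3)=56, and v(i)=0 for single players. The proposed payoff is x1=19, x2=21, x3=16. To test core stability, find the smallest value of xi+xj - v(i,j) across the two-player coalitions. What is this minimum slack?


Step 1: Slack for coalition (1,2): x1+x2 - v12 = 40 - 46 = -6
Step 2: Slack for coalition (1,3): x1+x3 - v13 = 35 - 19 = 16
Step 3: Slack for coalition (2,3): x2+x3 - v23 = 37 - 42 = -5
Step 4: Minimum slack = min(-6, 16, -5) = -6, attained by (1,2); coalition (1,2) can block (slack < 0), so the allocation is not in the core

-6
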